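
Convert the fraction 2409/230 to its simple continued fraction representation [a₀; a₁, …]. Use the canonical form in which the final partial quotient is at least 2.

2409 = 10·230 + 109, so a_0 = 10
230 = 2·109 + 12, so a_1 = 2
109 = 9·12 + 1, so a_2 = 9
12 = 12·1 + 0, so a_3 = 12

[10; 2, 9, 12]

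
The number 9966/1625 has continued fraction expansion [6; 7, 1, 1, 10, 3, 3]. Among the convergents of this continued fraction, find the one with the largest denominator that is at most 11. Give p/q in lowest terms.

a_0 = 6: 6/1  (≤ bound)
a_1 = 7: 43/7  (≤ bound)
a_2 = 1: 49/8  (≤ bound)
a_3 = 1: 92/15  (> 11, stop)

49/8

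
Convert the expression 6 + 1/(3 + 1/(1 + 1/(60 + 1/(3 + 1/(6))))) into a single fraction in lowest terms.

Start with 6.
3 + 1/(6/1) = 3 + 1/6 = 19/6
60 + 1/(19/6) = 60 + 6/19 = 1146/19
1 + 1/(1146/19) = 1 + 19/1146 = 1165/1146
3 + 1/(1165/1146) = 3 + 1146/1165 = 4641/1165
6 + 1/(4641/1165) = 6 + 1165/4641 = 29011/4641

29011/4641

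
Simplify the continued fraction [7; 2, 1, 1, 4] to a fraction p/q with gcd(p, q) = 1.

170/23

Compute successive convergents:
a_0 = 7: 7/1
a_1 = 2: 15/2
a_2 = 1: 22/3
a_3 = 1: 37/5
a_4 = 4: 170/23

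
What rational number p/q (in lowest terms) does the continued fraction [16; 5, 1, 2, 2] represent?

Start with 2.
2 + 1/(2/1) = 2 + 1/2 = 5/2
1 + 1/(5/2) = 1 + 2/5 = 7/5
5 + 1/(7/5) = 5 + 5/7 = 40/7
16 + 1/(40/7) = 16 + 7/40 = 647/40

647/40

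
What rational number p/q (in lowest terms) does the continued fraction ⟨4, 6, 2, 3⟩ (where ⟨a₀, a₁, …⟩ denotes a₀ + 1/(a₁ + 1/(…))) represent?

187/45

Starting at the tail and folding back:
Start with 3.
2 + 1/(3/1) = 2 + 1/3 = 7/3
6 + 1/(7/3) = 6 + 3/7 = 45/7
4 + 1/(45/7) = 4 + 7/45 = 187/45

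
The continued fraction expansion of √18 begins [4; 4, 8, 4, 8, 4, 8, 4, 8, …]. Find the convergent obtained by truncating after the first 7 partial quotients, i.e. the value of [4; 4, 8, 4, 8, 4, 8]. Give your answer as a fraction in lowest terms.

161564/38081

Start with 8.
4 + 1/(8/1) = 4 + 1/8 = 33/8
8 + 1/(33/8) = 8 + 8/33 = 272/33
4 + 1/(272/33) = 4 + 33/272 = 1121/272
8 + 1/(1121/272) = 8 + 272/1121 = 9240/1121
4 + 1/(9240/1121) = 4 + 1121/9240 = 38081/9240
4 + 1/(38081/9240) = 4 + 9240/38081 = 161564/38081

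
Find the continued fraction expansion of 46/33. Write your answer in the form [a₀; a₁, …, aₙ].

[1; 2, 1, 1, 6]

46 = 1·33 + 13, so a_0 = 1
33 = 2·13 + 7, so a_1 = 2
13 = 1·7 + 6, so a_2 = 1
7 = 1·6 + 1, so a_3 = 1
6 = 6·1 + 0, so a_4 = 6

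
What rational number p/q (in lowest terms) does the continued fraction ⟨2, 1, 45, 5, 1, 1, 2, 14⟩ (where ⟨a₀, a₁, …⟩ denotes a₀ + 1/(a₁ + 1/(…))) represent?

55427/18610

a_0 = 2: 2/1
a_1 = 1: 3/1
a_2 = 45: 137/46
a_3 = 5: 688/231
a_4 = 1: 825/277
a_5 = 1: 1513/508
a_6 = 2: 3851/1293
a_7 = 14: 55427/18610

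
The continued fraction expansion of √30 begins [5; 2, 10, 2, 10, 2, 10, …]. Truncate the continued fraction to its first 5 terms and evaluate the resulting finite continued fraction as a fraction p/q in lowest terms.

2525/461

Starting at the tail and folding back:
Start with 10.
2 + 1/(10/1) = 2 + 1/10 = 21/10
10 + 1/(21/10) = 10 + 10/21 = 220/21
2 + 1/(220/21) = 2 + 21/220 = 461/220
5 + 1/(461/220) = 5 + 220/461 = 2525/461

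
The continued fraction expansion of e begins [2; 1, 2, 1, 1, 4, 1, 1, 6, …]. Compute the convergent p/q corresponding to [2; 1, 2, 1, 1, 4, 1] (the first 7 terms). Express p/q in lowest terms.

106/39

Use the convergent recurrence hₖ = aₖ·hₖ₋₁ + hₖ₋₂ (and likewise for the denominators kₖ):
a_0 = 2: 2/1
a_1 = 1: 3/1
a_2 = 2: 8/3
a_3 = 1: 11/4
a_4 = 1: 19/7
a_5 = 4: 87/32
a_6 = 1: 106/39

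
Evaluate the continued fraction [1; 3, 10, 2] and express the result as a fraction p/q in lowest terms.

Starting at the tail and folding back:
Start with 2.
10 + 1/(2/1) = 10 + 1/2 = 21/2
3 + 1/(21/2) = 3 + 2/21 = 65/21
1 + 1/(65/21) = 1 + 21/65 = 86/65

86/65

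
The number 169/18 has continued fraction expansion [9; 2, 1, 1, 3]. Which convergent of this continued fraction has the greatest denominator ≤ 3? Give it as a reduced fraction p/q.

a_0 = 9: 9/1  (≤ bound)
a_1 = 2: 19/2  (≤ bound)
a_2 = 1: 28/3  (≤ bound)
a_3 = 1: 47/5  (> 3, stop)

28/3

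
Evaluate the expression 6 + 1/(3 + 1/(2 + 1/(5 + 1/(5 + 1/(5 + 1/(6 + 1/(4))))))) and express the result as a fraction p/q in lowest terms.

165806/26363

Work from the innermost term outward:
Start with 4.
6 + 1/(4/1) = 6 + 1/4 = 25/4
5 + 1/(25/4) = 5 + 4/25 = 129/25
5 + 1/(129/25) = 5 + 25/129 = 670/129
5 + 1/(670/129) = 5 + 129/670 = 3479/670
2 + 1/(3479/670) = 2 + 670/3479 = 7628/3479
3 + 1/(7628/3479) = 3 + 3479/7628 = 26363/7628
6 + 1/(26363/7628) = 6 + 7628/26363 = 165806/26363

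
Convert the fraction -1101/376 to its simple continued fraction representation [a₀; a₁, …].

[-3; 13, 1, 12, 2]

Apply division with remainder until the remainder is 0:
-1101 ÷ 376 → quotient -3, remainder 27
376 ÷ 27 → quotient 13, remainder 25
27 ÷ 25 → quotient 1, remainder 2
25 ÷ 2 → quotient 12, remainder 1
2 ÷ 1 → quotient 2, remainder 0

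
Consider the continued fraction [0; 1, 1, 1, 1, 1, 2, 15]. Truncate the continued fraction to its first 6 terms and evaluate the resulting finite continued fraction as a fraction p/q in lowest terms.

Compute successive convergents:
a_0 = 0: 0/1
a_1 = 1: 1/1
a_2 = 1: 1/2
a_3 = 1: 2/3
a_4 = 1: 3/5
a_5 = 1: 5/8

5/8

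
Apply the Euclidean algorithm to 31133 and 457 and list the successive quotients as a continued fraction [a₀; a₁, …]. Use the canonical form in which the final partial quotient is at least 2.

Apply division with remainder until the remainder is 0:
31133 ÷ 457 → quotient 68, remainder 57
457 ÷ 57 → quotient 8, remainder 1
57 ÷ 1 → quotient 57, remainder 0

[68; 8, 57]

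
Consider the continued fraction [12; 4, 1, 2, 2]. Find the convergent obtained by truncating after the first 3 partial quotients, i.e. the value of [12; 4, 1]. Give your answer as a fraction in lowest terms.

61/5

Start with 1.
4 + 1/(1/1) = 4 + 1/1 = 5/1
12 + 1/(5/1) = 12 + 1/5 = 61/5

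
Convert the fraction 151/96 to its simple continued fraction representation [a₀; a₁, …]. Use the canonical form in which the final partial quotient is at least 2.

[1; 1, 1, 2, 1, 13]

Apply division with remainder until the remainder is 0:
151 ÷ 96 → quotient 1, remainder 55
96 ÷ 55 → quotient 1, remainder 41
55 ÷ 41 → quotient 1, remainder 14
41 ÷ 14 → quotient 2, remainder 13
14 ÷ 13 → quotient 1, remainder 1
13 ÷ 1 → quotient 13, remainder 0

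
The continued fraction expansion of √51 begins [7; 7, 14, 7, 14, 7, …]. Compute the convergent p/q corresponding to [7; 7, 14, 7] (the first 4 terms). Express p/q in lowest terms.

a_0 = 7: 7/1
a_1 = 7: 50/7
a_2 = 14: 707/99
a_3 = 7: 4999/700

4999/700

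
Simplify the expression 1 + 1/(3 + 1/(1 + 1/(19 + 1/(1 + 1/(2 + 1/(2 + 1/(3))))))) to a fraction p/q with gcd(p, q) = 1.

2461/1964

Starting at the tail and folding back:
Start with 3.
2 + 1/(3/1) = 2 + 1/3 = 7/3
2 + 1/(7/3) = 2 + 3/7 = 17/7
1 + 1/(17/7) = 1 + 7/17 = 24/17
19 + 1/(24/17) = 19 + 17/24 = 473/24
1 + 1/(473/24) = 1 + 24/473 = 497/473
3 + 1/(497/473) = 3 + 473/497 = 1964/497
1 + 1/(1964/497) = 1 + 497/1964 = 2461/1964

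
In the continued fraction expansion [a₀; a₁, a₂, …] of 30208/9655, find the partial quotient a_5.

⌊30208/9655⌋ = 3, remainder 1243
⌊9655/1243⌋ = 7, remainder 954
⌊1243/954⌋ = 1, remainder 289
⌊954/289⌋ = 3, remainder 87
⌊289/87⌋ = 3, remainder 28
⌊87/28⌋ = 3, remainder 3

3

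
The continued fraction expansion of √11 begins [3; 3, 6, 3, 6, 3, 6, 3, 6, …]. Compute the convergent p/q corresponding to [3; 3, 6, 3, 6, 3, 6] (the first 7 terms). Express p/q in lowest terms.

Start with 6.
3 + 1/(6/1) = 3 + 1/6 = 19/6
6 + 1/(19/6) = 6 + 6/19 = 120/19
3 + 1/(120/19) = 3 + 19/120 = 379/120
6 + 1/(379/120) = 6 + 120/379 = 2394/379
3 + 1/(2394/379) = 3 + 379/2394 = 7561/2394
3 + 1/(7561/2394) = 3 + 2394/7561 = 25077/7561

25077/7561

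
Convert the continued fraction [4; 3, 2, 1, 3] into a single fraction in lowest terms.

159/37

Start with 3.
1 + 1/(3/1) = 1 + 1/3 = 4/3
2 + 1/(4/3) = 2 + 3/4 = 11/4
3 + 1/(11/4) = 3 + 4/11 = 37/11
4 + 1/(37/11) = 4 + 11/37 = 159/37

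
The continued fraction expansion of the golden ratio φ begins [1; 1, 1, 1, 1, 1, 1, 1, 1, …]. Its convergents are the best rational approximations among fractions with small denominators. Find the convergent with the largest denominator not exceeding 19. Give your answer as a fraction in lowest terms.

21/13

a_0 = 1: 1/1  (≤ bound)
a_1 = 1: 2/1  (≤ bound)
a_2 = 1: 3/2  (≤ bound)
a_3 = 1: 5/3  (≤ bound)
a_4 = 1: 8/5  (≤ bound)
a_5 = 1: 13/8  (≤ bound)
a_6 = 1: 21/13  (≤ bound)
a_7 = 1: 34/21  (> 19, stop)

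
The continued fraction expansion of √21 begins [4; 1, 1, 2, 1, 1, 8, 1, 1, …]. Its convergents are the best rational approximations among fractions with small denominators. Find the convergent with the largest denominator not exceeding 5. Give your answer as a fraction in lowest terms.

List convergents until the denominator exceeds the bound:
a_0 = 4: 4/1  (≤ bound)
a_1 = 1: 5/1  (≤ bound)
a_2 = 1: 9/2  (≤ bound)
a_3 = 2: 23/5  (≤ bound)
a_4 = 1: 32/7  (> 5, stop)

23/5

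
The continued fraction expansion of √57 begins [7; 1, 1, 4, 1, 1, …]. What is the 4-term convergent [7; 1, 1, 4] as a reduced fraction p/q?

68/9

Work from the innermost term outward:
Start with 4.
1 + 1/(4/1) = 1 + 1/4 = 5/4
1 + 1/(5/4) = 1 + 4/5 = 9/5
7 + 1/(9/5) = 7 + 5/9 = 68/9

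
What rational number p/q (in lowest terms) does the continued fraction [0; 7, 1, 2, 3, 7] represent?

Start with 7.
3 + 1/(7/1) = 3 + 1/7 = 22/7
2 + 1/(22/7) = 2 + 7/22 = 51/22
1 + 1/(51/22) = 1 + 22/51 = 73/51
7 + 1/(73/51) = 7 + 51/73 = 562/73
0 + 1/(562/73) = 0 + 73/562 = 73/562

73/562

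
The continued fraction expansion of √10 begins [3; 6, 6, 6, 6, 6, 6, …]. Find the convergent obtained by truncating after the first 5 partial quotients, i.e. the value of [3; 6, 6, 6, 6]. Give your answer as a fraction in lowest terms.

a_0 = 3: 3/1
a_1 = 6: 19/6
a_2 = 6: 117/37
a_3 = 6: 721/228
a_4 = 6: 4443/1405

4443/1405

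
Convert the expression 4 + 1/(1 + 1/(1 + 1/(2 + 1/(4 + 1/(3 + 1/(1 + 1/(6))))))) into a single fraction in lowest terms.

2888/629

Work from the innermost term outward:
Start with 6.
1 + 1/(6/1) = 1 + 1/6 = 7/6
3 + 1/(7/6) = 3 + 6/7 = 27/7
4 + 1/(27/7) = 4 + 7/27 = 115/27
2 + 1/(115/27) = 2 + 27/115 = 257/115
1 + 1/(257/115) = 1 + 115/257 = 372/257
1 + 1/(372/257) = 1 + 257/372 = 629/372
4 + 1/(629/372) = 4 + 372/629 = 2888/629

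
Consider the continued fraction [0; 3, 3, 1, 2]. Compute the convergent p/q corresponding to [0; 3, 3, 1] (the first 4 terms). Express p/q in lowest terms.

4/13

Use the convergent recurrence hₖ = aₖ·hₖ₋₁ + hₖ₋₂ (and likewise for the denominators kₖ):
a_0 = 0: 0/1
a_1 = 3: 1/3
a_2 = 3: 3/10
a_3 = 1: 4/13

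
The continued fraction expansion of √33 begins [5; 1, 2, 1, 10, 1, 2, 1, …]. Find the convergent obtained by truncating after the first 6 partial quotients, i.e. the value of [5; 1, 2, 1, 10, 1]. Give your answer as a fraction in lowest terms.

Collapse the nested fraction from the inside out:
Start with 1.
10 + 1/(1/1) = 10 + 1/1 = 11/1
1 + 1/(11/1) = 1 + 1/11 = 12/11
2 + 1/(12/11) = 2 + 11/12 = 35/12
1 + 1/(35/12) = 1 + 12/35 = 47/35
5 + 1/(47/35) = 5 + 35/47 = 270/47

270/47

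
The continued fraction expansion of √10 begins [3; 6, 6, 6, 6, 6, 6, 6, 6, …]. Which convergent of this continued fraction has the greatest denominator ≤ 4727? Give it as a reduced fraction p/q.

a_0 = 3: 3/1  (≤ bound)
a_1 = 6: 19/6  (≤ bound)
a_2 = 6: 117/37  (≤ bound)
a_3 = 6: 721/228  (≤ bound)
a_4 = 6: 4443/1405  (≤ bound)
a_5 = 6: 27379/8658  (> 4727, stop)

4443/1405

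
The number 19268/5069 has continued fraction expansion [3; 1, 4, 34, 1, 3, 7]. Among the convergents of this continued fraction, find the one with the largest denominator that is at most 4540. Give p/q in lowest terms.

List convergents until the denominator exceeds the bound:
a_0 = 3: 3/1  (≤ bound)
a_1 = 1: 4/1  (≤ bound)
a_2 = 4: 19/5  (≤ bound)
a_3 = 34: 650/171  (≤ bound)
a_4 = 1: 669/176  (≤ bound)
a_5 = 3: 2657/699  (≤ bound)
a_6 = 7: 19268/5069  (> 4540, stop)

2657/699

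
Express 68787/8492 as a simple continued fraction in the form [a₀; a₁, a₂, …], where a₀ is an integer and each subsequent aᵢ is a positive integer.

⌊68787/8492⌋ = 8, remainder 851
⌊8492/851⌋ = 9, remainder 833
⌊851/833⌋ = 1, remainder 18
⌊833/18⌋ = 46, remainder 5
⌊18/5⌋ = 3, remainder 3
⌊5/3⌋ = 1, remainder 2
⌊3/2⌋ = 1, remainder 1
⌊2/1⌋ = 2, remainder 0

[8; 9, 1, 46, 3, 1, 1, 2]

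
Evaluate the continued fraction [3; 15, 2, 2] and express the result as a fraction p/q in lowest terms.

Start with 2.
2 + 1/(2/1) = 2 + 1/2 = 5/2
15 + 1/(5/2) = 15 + 2/5 = 77/5
3 + 1/(77/5) = 3 + 5/77 = 236/77

236/77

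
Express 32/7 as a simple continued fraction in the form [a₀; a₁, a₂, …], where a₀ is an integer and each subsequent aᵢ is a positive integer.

[4; 1, 1, 3]

Apply division with remainder until the remainder is 0:
32 ÷ 7 → quotient 4, remainder 4
7 ÷ 4 → quotient 1, remainder 3
4 ÷ 3 → quotient 1, remainder 1
3 ÷ 1 → quotient 3, remainder 0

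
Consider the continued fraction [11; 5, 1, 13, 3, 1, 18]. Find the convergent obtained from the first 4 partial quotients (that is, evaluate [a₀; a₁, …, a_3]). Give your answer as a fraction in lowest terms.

Start with 13.
1 + 1/(13/1) = 1 + 1/13 = 14/13
5 + 1/(14/13) = 5 + 13/14 = 83/14
11 + 1/(83/14) = 11 + 14/83 = 927/83

927/83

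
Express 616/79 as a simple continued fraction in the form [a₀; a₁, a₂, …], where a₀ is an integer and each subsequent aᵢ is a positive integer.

[7; 1, 3, 1, 15]

Run the Euclidean algorithm, recording each quotient:
⌊616/79⌋ = 7, remainder 63
⌊79/63⌋ = 1, remainder 16
⌊63/16⌋ = 3, remainder 15
⌊16/15⌋ = 1, remainder 1
⌊15/1⌋ = 15, remainder 0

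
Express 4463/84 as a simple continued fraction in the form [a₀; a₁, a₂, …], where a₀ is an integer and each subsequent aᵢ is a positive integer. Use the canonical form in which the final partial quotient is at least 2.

Run the Euclidean algorithm, recording each quotient:
4463 ÷ 84 → quotient 53, remainder 11
84 ÷ 11 → quotient 7, remainder 7
11 ÷ 7 → quotient 1, remainder 4
7 ÷ 4 → quotient 1, remainder 3
4 ÷ 3 → quotient 1, remainder 1
3 ÷ 1 → quotient 3, remainder 0

[53; 7, 1, 1, 1, 3]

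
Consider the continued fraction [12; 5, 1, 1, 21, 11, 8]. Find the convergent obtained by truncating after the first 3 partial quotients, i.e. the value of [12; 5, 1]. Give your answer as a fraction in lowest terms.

73/6

Start with 1.
5 + 1/(1/1) = 5 + 1/1 = 6/1
12 + 1/(6/1) = 12 + 1/6 = 73/6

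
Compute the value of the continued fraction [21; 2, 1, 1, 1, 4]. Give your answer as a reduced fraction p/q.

791/37

a_0 = 21: 21/1
a_1 = 2: 43/2
a_2 = 1: 64/3
a_3 = 1: 107/5
a_4 = 1: 171/8
a_5 = 4: 791/37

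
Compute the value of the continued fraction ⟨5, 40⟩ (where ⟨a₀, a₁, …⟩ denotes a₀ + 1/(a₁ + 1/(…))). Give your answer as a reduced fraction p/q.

201/40

Compute successive convergents:
a_0 = 5: 5/1
a_1 = 40: 201/40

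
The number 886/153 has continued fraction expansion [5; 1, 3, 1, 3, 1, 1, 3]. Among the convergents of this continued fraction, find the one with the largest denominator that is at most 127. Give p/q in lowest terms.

a_0 = 5: 5/1  (≤ bound)
a_1 = 1: 6/1  (≤ bound)
a_2 = 3: 23/4  (≤ bound)
a_3 = 1: 29/5  (≤ bound)
a_4 = 3: 110/19  (≤ bound)
a_5 = 1: 139/24  (≤ bound)
a_6 = 1: 249/43  (≤ bound)
a_7 = 3: 886/153  (> 127, stop)

249/43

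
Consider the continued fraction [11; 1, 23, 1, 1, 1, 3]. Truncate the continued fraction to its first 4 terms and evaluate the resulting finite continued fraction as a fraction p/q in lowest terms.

a_0 = 11: 11/1
a_1 = 1: 12/1
a_2 = 23: 287/24
a_3 = 1: 299/25

299/25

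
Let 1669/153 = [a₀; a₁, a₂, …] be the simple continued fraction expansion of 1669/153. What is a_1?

Apply division with remainder until the remainder is 0:
⌊1669/153⌋ = 10, remainder 139
⌊153/139⌋ = 1, remainder 14

1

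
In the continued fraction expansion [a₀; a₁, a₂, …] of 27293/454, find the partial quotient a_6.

27293 ÷ 454 → quotient 60, remainder 53
454 ÷ 53 → quotient 8, remainder 30
53 ÷ 30 → quotient 1, remainder 23
30 ÷ 23 → quotient 1, remainder 7
23 ÷ 7 → quotient 3, remainder 2
7 ÷ 2 → quotient 3, remainder 1
2 ÷ 1 → quotient 2, remainder 0

2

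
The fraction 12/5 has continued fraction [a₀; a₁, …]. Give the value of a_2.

2

Repeatedly divide and take the remainder:
12 = 2·5 + 2, so a_0 = 2
5 = 2·2 + 1, so a_1 = 2
2 = 2·1 + 0, so a_2 = 2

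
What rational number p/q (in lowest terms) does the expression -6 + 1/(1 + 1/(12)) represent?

-66/13

Starting at the tail and folding back:
Start with 12.
1 + 1/(12/1) = 1 + 1/12 = 13/12
-6 + 1/(13/12) = -6 + 12/13 = -66/13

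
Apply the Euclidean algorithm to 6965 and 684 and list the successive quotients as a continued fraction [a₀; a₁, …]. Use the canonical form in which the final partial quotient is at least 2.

[10; 5, 2, 8, 2, 3]

6965 ÷ 684 → quotient 10, remainder 125
684 ÷ 125 → quotient 5, remainder 59
125 ÷ 59 → quotient 2, remainder 7
59 ÷ 7 → quotient 8, remainder 3
7 ÷ 3 → quotient 2, remainder 1
3 ÷ 1 → quotient 3, remainder 0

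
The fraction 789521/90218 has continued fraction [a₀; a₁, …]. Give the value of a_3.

Apply division with remainder until the remainder is 0:
⌊789521/90218⌋ = 8, remainder 67777
⌊90218/67777⌋ = 1, remainder 22441
⌊67777/22441⌋ = 3, remainder 454
⌊22441/454⌋ = 49, remainder 195

49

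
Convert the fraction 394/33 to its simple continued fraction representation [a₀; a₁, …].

394 = 11·33 + 31, so a_0 = 11
33 = 1·31 + 2, so a_1 = 1
31 = 15·2 + 1, so a_2 = 15
2 = 2·1 + 0, so a_3 = 2

[11; 1, 15, 2]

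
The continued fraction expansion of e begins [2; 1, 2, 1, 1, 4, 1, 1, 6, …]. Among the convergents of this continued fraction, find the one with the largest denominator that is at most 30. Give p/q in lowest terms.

a_0 = 2: 2/1  (≤ bound)
a_1 = 1: 3/1  (≤ bound)
a_2 = 2: 8/3  (≤ bound)
a_3 = 1: 11/4  (≤ bound)
a_4 = 1: 19/7  (≤ bound)
a_5 = 4: 87/32  (> 30, stop)

19/7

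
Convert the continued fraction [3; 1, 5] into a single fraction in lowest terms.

23/6

Start with 5.
1 + 1/(5/1) = 1 + 1/5 = 6/5
3 + 1/(6/5) = 3 + 5/6 = 23/6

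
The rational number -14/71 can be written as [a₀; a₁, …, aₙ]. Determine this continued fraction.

Apply division with remainder until the remainder is 0:
-14 = -1·71 + 57, so a_0 = -1
71 = 1·57 + 14, so a_1 = 1
57 = 4·14 + 1, so a_2 = 4
14 = 14·1 + 0, so a_3 = 14

[-1; 1, 4, 14]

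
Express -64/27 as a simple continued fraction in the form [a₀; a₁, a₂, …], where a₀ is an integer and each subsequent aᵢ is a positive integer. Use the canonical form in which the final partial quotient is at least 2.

[-3; 1, 1, 1, 2, 3]

-64 = -3·27 + 17, so a_0 = -3
27 = 1·17 + 10, so a_1 = 1
17 = 1·10 + 7, so a_2 = 1
10 = 1·7 + 3, so a_3 = 1
7 = 2·3 + 1, so a_4 = 2
3 = 3·1 + 0, so a_5 = 3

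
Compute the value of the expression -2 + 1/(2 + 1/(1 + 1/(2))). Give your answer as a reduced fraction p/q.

Start with 2.
1 + 1/(2/1) = 1 + 1/2 = 3/2
2 + 1/(3/2) = 2 + 2/3 = 8/3
-2 + 1/(8/3) = -2 + 3/8 = -13/8

-13/8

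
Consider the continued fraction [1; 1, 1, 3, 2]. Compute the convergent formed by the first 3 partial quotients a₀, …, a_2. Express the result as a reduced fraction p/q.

Collapse the nested fraction from the inside out:
Start with 1.
1 + 1/(1/1) = 1 + 1/1 = 2/1
1 + 1/(2/1) = 1 + 1/2 = 3/2

3/2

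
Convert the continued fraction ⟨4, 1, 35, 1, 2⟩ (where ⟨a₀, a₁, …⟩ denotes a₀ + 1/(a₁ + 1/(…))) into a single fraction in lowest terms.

Work from the innermost term outward:
Start with 2.
1 + 1/(2/1) = 1 + 1/2 = 3/2
35 + 1/(3/2) = 35 + 2/3 = 107/3
1 + 1/(107/3) = 1 + 3/107 = 110/107
4 + 1/(110/107) = 4 + 107/110 = 547/110

547/110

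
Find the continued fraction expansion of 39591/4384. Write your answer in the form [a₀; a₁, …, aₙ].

[9; 32, 2, 9, 7]

39591 ÷ 4384 → quotient 9, remainder 135
4384 ÷ 135 → quotient 32, remainder 64
135 ÷ 64 → quotient 2, remainder 7
64 ÷ 7 → quotient 9, remainder 1
7 ÷ 1 → quotient 7, remainder 0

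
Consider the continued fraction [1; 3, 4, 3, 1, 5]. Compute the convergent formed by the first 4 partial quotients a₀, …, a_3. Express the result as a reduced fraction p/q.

Use the convergent recurrence hₖ = aₖ·hₖ₋₁ + hₖ₋₂ (and likewise for the denominators kₖ):
a_0 = 1: 1/1
a_1 = 3: 4/3
a_2 = 4: 17/13
a_3 = 3: 55/42

55/42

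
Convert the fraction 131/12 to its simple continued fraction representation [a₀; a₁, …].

[10; 1, 11]

Run the Euclidean algorithm, recording each quotient:
⌊131/12⌋ = 10, remainder 11
⌊12/11⌋ = 1, remainder 1
⌊11/1⌋ = 11, remainder 0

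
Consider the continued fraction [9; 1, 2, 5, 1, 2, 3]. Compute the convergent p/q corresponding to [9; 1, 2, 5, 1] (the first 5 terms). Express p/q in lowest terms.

184/19

a_0 = 9: 9/1
a_1 = 1: 10/1
a_2 = 2: 29/3
a_3 = 5: 155/16
a_4 = 1: 184/19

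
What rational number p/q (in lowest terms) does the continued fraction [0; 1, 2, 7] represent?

Build up convergents one term at a time:
a_0 = 0: 0/1
a_1 = 1: 1/1
a_2 = 2: 2/3
a_3 = 7: 15/22

15/22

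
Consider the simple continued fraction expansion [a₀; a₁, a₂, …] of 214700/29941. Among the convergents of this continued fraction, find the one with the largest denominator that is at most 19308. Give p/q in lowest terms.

4661/650

a_0 = 7: 7/1  (≤ bound)
a_1 = 5: 36/5  (≤ bound)
a_2 = 1: 43/6  (≤ bound)
a_3 = 5: 251/35  (≤ bound)
a_4 = 1: 294/41  (≤ bound)
a_5 = 15: 4661/650  (≤ bound)
a_6 = 46: 214700/29941  (> 19308, stop)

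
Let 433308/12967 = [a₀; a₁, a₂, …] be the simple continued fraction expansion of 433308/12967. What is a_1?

Run the Euclidean algorithm, recording each quotient:
433308 ÷ 12967 → quotient 33, remainder 5397
12967 ÷ 5397 → quotient 2, remainder 2173

2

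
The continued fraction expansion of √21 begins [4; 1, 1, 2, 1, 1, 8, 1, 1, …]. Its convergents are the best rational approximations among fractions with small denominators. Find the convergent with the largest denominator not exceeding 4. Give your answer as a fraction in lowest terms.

9/2

a_0 = 4: 4/1  (≤ bound)
a_1 = 1: 5/1  (≤ bound)
a_2 = 1: 9/2  (≤ bound)
a_3 = 2: 23/5  (> 4, stop)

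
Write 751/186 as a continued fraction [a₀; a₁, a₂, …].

[4; 26, 1, 1, 3]

751 ÷ 186 → quotient 4, remainder 7
186 ÷ 7 → quotient 26, remainder 4
7 ÷ 4 → quotient 1, remainder 3
4 ÷ 3 → quotient 1, remainder 1
3 ÷ 1 → quotient 3, remainder 0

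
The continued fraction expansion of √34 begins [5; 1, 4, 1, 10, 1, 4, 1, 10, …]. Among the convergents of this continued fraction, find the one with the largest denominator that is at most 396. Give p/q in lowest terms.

2035/349

List convergents until the denominator exceeds the bound:
a_0 = 5: 5/1  (≤ bound)
a_1 = 1: 6/1  (≤ bound)
a_2 = 4: 29/5  (≤ bound)
a_3 = 1: 35/6  (≤ bound)
a_4 = 10: 379/65  (≤ bound)
a_5 = 1: 414/71  (≤ bound)
a_6 = 4: 2035/349  (≤ bound)
a_7 = 1: 2449/420  (> 396, stop)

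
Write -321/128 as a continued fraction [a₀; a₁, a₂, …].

[-3; 2, 31, 2]

-321 ÷ 128 → quotient -3, remainder 63
128 ÷ 63 → quotient 2, remainder 2
63 ÷ 2 → quotient 31, remainder 1
2 ÷ 1 → quotient 2, remainder 0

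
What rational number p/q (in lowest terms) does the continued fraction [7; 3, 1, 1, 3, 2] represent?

415/57

Start with 2.
3 + 1/(2/1) = 3 + 1/2 = 7/2
1 + 1/(7/2) = 1 + 2/7 = 9/7
1 + 1/(9/7) = 1 + 7/9 = 16/9
3 + 1/(16/9) = 3 + 9/16 = 57/16
7 + 1/(57/16) = 7 + 16/57 = 415/57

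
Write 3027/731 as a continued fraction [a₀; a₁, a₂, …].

[4; 7, 10, 3, 3]

3027 ÷ 731 → quotient 4, remainder 103
731 ÷ 103 → quotient 7, remainder 10
103 ÷ 10 → quotient 10, remainder 3
10 ÷ 3 → quotient 3, remainder 1
3 ÷ 1 → quotient 3, remainder 0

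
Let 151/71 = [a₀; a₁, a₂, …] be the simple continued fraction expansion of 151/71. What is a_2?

151 = 2·71 + 9, so a_0 = 2
71 = 7·9 + 8, so a_1 = 7
9 = 1·8 + 1, so a_2 = 1

1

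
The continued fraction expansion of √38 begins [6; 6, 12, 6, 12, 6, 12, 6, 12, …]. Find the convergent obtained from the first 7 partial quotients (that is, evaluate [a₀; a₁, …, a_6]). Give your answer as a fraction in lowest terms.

2463306/399601

Compute successive convergents:
a_0 = 6: 6/1
a_1 = 6: 37/6
a_2 = 12: 450/73
a_3 = 6: 2737/444
a_4 = 12: 33294/5401
a_5 = 6: 202501/32850
a_6 = 12: 2463306/399601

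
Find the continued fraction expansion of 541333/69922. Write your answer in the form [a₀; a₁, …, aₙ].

[7; 1, 2, 1, 7, 52, 3, 14]

⌊541333/69922⌋ = 7, remainder 51879
⌊69922/51879⌋ = 1, remainder 18043
⌊51879/18043⌋ = 2, remainder 15793
⌊18043/15793⌋ = 1, remainder 2250
⌊15793/2250⌋ = 7, remainder 43
⌊2250/43⌋ = 52, remainder 14
⌊43/14⌋ = 3, remainder 1
⌊14/1⌋ = 14, remainder 0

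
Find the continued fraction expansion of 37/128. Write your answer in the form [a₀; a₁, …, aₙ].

37 = 0·128 + 37, so a_0 = 0
128 = 3·37 + 17, so a_1 = 3
37 = 2·17 + 3, so a_2 = 2
17 = 5·3 + 2, so a_3 = 5
3 = 1·2 + 1, so a_4 = 1
2 = 2·1 + 0, so a_5 = 2

[0; 3, 2, 5, 1, 2]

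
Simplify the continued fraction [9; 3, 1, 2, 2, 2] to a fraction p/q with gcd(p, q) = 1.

Start with 2.
2 + 1/(2/1) = 2 + 1/2 = 5/2
2 + 1/(5/2) = 2 + 2/5 = 12/5
1 + 1/(12/5) = 1 + 5/12 = 17/12
3 + 1/(17/12) = 3 + 12/17 = 63/17
9 + 1/(63/17) = 9 + 17/63 = 584/63

584/63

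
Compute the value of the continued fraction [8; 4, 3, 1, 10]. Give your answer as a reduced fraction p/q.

1507/183

a_0 = 8: 8/1
a_1 = 4: 33/4
a_2 = 3: 107/13
a_3 = 1: 140/17
a_4 = 10: 1507/183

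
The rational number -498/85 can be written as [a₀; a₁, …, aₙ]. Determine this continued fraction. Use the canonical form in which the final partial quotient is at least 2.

[-6; 7, 12]

Run the Euclidean algorithm, recording each quotient:
-498 = -6·85 + 12, so a_0 = -6
85 = 7·12 + 1, so a_1 = 7
12 = 12·1 + 0, so a_2 = 12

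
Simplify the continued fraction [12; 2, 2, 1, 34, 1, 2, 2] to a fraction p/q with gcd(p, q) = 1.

21575/1736

Start with 2.
2 + 1/(2/1) = 2 + 1/2 = 5/2
1 + 1/(5/2) = 1 + 2/5 = 7/5
34 + 1/(7/5) = 34 + 5/7 = 243/7
1 + 1/(243/7) = 1 + 7/243 = 250/243
2 + 1/(250/243) = 2 + 243/250 = 743/250
2 + 1/(743/250) = 2 + 250/743 = 1736/743
12 + 1/(1736/743) = 12 + 743/1736 = 21575/1736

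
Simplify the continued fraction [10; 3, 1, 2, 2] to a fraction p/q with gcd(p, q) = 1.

267/26

a_0 = 10: 10/1
a_1 = 3: 31/3
a_2 = 1: 41/4
a_3 = 2: 113/11
a_4 = 2: 267/26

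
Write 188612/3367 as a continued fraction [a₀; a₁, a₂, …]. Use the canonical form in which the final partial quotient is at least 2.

Run the Euclidean algorithm, recording each quotient:
188612 ÷ 3367 → quotient 56, remainder 60
3367 ÷ 60 → quotient 56, remainder 7
60 ÷ 7 → quotient 8, remainder 4
7 ÷ 4 → quotient 1, remainder 3
4 ÷ 3 → quotient 1, remainder 1
3 ÷ 1 → quotient 3, remainder 0

[56; 56, 8, 1, 1, 3]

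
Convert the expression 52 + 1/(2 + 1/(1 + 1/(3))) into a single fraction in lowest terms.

Work from the innermost term outward:
Start with 3.
1 + 1/(3/1) = 1 + 1/3 = 4/3
2 + 1/(4/3) = 2 + 3/4 = 11/4
52 + 1/(11/4) = 52 + 4/11 = 576/11

576/11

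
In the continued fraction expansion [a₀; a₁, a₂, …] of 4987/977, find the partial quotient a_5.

4987 ÷ 977 → quotient 5, remainder 102
977 ÷ 102 → quotient 9, remainder 59
102 ÷ 59 → quotient 1, remainder 43
59 ÷ 43 → quotient 1, remainder 16
43 ÷ 16 → quotient 2, remainder 11
16 ÷ 11 → quotient 1, remainder 5

1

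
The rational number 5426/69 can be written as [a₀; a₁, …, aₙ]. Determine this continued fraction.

[78; 1, 1, 1, 3, 6]

5426 ÷ 69 → quotient 78, remainder 44
69 ÷ 44 → quotient 1, remainder 25
44 ÷ 25 → quotient 1, remainder 19
25 ÷ 19 → quotient 1, remainder 6
19 ÷ 6 → quotient 3, remainder 1
6 ÷ 1 → quotient 6, remainder 0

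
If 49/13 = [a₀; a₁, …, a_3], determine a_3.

Repeatedly divide and take the remainder:
49 ÷ 13 → quotient 3, remainder 10
13 ÷ 10 → quotient 1, remainder 3
10 ÷ 3 → quotient 3, remainder 1
3 ÷ 1 → quotient 3, remainder 0

3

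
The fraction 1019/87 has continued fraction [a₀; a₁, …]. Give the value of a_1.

1

Run the Euclidean algorithm, recording each quotient:
1019 = 11·87 + 62, so a_0 = 11
87 = 1·62 + 25, so a_1 = 1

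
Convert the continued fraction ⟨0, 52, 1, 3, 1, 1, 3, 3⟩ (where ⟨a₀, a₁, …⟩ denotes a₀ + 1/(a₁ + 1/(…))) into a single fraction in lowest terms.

Start with 3.
3 + 1/(3/1) = 3 + 1/3 = 10/3
1 + 1/(10/3) = 1 + 3/10 = 13/10
1 + 1/(13/10) = 1 + 10/13 = 23/13
3 + 1/(23/13) = 3 + 13/23 = 82/23
1 + 1/(82/23) = 1 + 23/82 = 105/82
52 + 1/(105/82) = 52 + 82/105 = 5542/105
0 + 1/(5542/105) = 0 + 105/5542 = 105/5542

105/5542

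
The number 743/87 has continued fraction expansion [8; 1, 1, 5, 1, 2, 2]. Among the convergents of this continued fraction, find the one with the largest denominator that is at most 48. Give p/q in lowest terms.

316/37

a_0 = 8: 8/1  (≤ bound)
a_1 = 1: 9/1  (≤ bound)
a_2 = 1: 17/2  (≤ bound)
a_3 = 5: 94/11  (≤ bound)
a_4 = 1: 111/13  (≤ bound)
a_5 = 2: 316/37  (≤ bound)
a_6 = 2: 743/87  (> 48, stop)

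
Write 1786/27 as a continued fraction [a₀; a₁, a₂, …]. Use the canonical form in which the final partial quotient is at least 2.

[66; 6, 1, 3]

⌊1786/27⌋ = 66, remainder 4
⌊27/4⌋ = 6, remainder 3
⌊4/3⌋ = 1, remainder 1
⌊3/1⌋ = 3, remainder 0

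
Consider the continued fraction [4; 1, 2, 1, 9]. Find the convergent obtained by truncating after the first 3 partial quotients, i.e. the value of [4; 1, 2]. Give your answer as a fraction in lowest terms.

14/3

Start with 2.
1 + 1/(2/1) = 1 + 1/2 = 3/2
4 + 1/(3/2) = 4 + 2/3 = 14/3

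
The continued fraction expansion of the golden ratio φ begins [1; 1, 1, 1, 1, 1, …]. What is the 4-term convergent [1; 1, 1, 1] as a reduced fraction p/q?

Compute successive convergents:
a_0 = 1: 1/1
a_1 = 1: 2/1
a_2 = 1: 3/2
a_3 = 1: 5/3

5/3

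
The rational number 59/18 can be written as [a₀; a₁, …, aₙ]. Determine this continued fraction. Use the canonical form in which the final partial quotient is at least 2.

⌊59/18⌋ = 3, remainder 5
⌊18/5⌋ = 3, remainder 3
⌊5/3⌋ = 1, remainder 2
⌊3/2⌋ = 1, remainder 1
⌊2/1⌋ = 2, remainder 0

[3; 3, 1, 1, 2]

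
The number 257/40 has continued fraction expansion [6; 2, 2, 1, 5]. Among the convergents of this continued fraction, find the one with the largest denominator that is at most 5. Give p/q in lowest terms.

32/5

List convergents until the denominator exceeds the bound:
a_0 = 6: 6/1  (≤ bound)
a_1 = 2: 13/2  (≤ bound)
a_2 = 2: 32/5  (≤ bound)
a_3 = 1: 45/7  (> 5, stop)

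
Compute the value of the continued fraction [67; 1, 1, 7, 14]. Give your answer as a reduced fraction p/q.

Compute successive convergents:
a_0 = 67: 67/1
a_1 = 1: 68/1
a_2 = 1: 135/2
a_3 = 7: 1013/15
a_4 = 14: 14317/212

14317/212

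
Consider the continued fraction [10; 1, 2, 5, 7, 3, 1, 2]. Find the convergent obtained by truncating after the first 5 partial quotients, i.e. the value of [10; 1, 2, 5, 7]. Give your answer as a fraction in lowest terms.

1229/115

a_0 = 10: 10/1
a_1 = 1: 11/1
a_2 = 2: 32/3
a_3 = 5: 171/16
a_4 = 7: 1229/115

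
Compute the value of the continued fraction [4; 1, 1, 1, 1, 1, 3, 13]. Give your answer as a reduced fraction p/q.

a_0 = 4: 4/1
a_1 = 1: 5/1
a_2 = 1: 9/2
a_3 = 1: 14/3
a_4 = 1: 23/5
a_5 = 1: 37/8
a_6 = 3: 134/29
a_7 = 13: 1779/385

1779/385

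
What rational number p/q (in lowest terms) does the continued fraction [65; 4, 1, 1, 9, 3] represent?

17414/267

Start with 3.
9 + 1/(3/1) = 9 + 1/3 = 28/3
1 + 1/(28/3) = 1 + 3/28 = 31/28
1 + 1/(31/28) = 1 + 28/31 = 59/31
4 + 1/(59/31) = 4 + 31/59 = 267/59
65 + 1/(267/59) = 65 + 59/267 = 17414/267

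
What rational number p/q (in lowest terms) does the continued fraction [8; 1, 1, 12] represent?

a_0 = 8: 8/1
a_1 = 1: 9/1
a_2 = 1: 17/2
a_3 = 12: 213/25

213/25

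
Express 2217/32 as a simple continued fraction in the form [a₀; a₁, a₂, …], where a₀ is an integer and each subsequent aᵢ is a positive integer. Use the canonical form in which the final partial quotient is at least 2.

⌊2217/32⌋ = 69, remainder 9
⌊32/9⌋ = 3, remainder 5
⌊9/5⌋ = 1, remainder 4
⌊5/4⌋ = 1, remainder 1
⌊4/1⌋ = 4, remainder 0

[69; 3, 1, 1, 4]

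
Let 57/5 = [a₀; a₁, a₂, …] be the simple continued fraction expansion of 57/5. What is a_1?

2

⌊57/5⌋ = 11, remainder 2
⌊5/2⌋ = 2, remainder 1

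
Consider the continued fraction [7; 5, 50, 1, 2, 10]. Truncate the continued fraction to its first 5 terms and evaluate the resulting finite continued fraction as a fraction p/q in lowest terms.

Build up convergents one term at a time:
a_0 = 7: 7/1
a_1 = 5: 36/5
a_2 = 50: 1807/251
a_3 = 1: 1843/256
a_4 = 2: 5493/763

5493/763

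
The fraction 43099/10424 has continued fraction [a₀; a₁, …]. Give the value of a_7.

2

⌊43099/10424⌋ = 4, remainder 1403
⌊10424/1403⌋ = 7, remainder 603
⌊1403/603⌋ = 2, remainder 197
⌊603/197⌋ = 3, remainder 12
⌊197/12⌋ = 16, remainder 5
⌊12/5⌋ = 2, remainder 2
⌊5/2⌋ = 2, remainder 1
⌊2/1⌋ = 2, remainder 0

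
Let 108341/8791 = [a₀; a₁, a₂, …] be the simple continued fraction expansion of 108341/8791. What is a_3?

108341 = 12·8791 + 2849, so a_0 = 12
8791 = 3·2849 + 244, so a_1 = 3
2849 = 11·244 + 165, so a_2 = 11
244 = 1·165 + 79, so a_3 = 1

1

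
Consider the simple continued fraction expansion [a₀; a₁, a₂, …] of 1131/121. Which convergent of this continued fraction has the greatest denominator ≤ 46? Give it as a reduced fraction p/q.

215/23

List convergents until the denominator exceeds the bound:
a_0 = 9: 9/1  (≤ bound)
a_1 = 2: 19/2  (≤ bound)
a_2 = 1: 28/3  (≤ bound)
a_3 = 7: 215/23  (≤ bound)
a_4 = 2: 458/49  (> 46, stop)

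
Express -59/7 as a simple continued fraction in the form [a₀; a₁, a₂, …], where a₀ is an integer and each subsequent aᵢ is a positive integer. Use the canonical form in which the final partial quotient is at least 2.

[-9; 1, 1, 3]

Run the Euclidean algorithm, recording each quotient:
-59 ÷ 7 → quotient -9, remainder 4
7 ÷ 4 → quotient 1, remainder 3
4 ÷ 3 → quotient 1, remainder 1
3 ÷ 1 → quotient 3, remainder 0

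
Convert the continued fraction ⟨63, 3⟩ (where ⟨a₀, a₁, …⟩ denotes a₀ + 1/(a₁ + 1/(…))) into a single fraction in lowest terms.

Start with 3.
63 + 1/(3/1) = 63 + 1/3 = 190/3

190/3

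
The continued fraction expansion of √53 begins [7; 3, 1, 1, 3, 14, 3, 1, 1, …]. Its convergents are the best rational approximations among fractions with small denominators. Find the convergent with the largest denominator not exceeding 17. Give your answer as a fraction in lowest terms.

a_0 = 7: 7/1  (≤ bound)
a_1 = 3: 22/3  (≤ bound)
a_2 = 1: 29/4  (≤ bound)
a_3 = 1: 51/7  (≤ bound)
a_4 = 3: 182/25  (> 17, stop)

51/7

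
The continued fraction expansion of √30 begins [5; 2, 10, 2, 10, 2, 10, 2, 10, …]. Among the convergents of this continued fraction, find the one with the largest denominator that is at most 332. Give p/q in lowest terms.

241/44

a_0 = 5: 5/1  (≤ bound)
a_1 = 2: 11/2  (≤ bound)
a_2 = 10: 115/21  (≤ bound)
a_3 = 2: 241/44  (≤ bound)
a_4 = 10: 2525/461  (> 332, stop)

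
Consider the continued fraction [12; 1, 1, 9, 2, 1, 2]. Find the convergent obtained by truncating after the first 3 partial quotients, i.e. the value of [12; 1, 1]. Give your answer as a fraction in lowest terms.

Start with 1.
1 + 1/(1/1) = 1 + 1/1 = 2/1
12 + 1/(2/1) = 12 + 1/2 = 25/2

25/2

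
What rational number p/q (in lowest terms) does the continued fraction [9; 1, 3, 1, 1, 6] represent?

577/59

Start with 6.
1 + 1/(6/1) = 1 + 1/6 = 7/6
1 + 1/(7/6) = 1 + 6/7 = 13/7
3 + 1/(13/7) = 3 + 7/13 = 46/13
1 + 1/(46/13) = 1 + 13/46 = 59/46
9 + 1/(59/46) = 9 + 46/59 = 577/59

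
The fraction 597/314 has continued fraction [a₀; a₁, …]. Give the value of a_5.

Repeatedly divide and take the remainder:
597 ÷ 314 → quotient 1, remainder 283
314 ÷ 283 → quotient 1, remainder 31
283 ÷ 31 → quotient 9, remainder 4
31 ÷ 4 → quotient 7, remainder 3
4 ÷ 3 → quotient 1, remainder 1
3 ÷ 1 → quotient 3, remainder 0

3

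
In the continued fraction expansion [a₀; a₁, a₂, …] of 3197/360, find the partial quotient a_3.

Repeatedly divide and take the remainder:
⌊3197/360⌋ = 8, remainder 317
⌊360/317⌋ = 1, remainder 43
⌊317/43⌋ = 7, remainder 16
⌊43/16⌋ = 2, remainder 11

2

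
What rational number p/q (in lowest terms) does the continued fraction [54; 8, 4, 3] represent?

Start with 3.
4 + 1/(3/1) = 4 + 1/3 = 13/3
8 + 1/(13/3) = 8 + 3/13 = 107/13
54 + 1/(107/13) = 54 + 13/107 = 5791/107

5791/107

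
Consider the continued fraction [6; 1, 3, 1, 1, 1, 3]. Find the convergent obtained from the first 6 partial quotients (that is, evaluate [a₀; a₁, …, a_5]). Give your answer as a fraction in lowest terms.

95/14

Start with 1.
1 + 1/(1/1) = 1 + 1/1 = 2/1
1 + 1/(2/1) = 1 + 1/2 = 3/2
3 + 1/(3/2) = 3 + 2/3 = 11/3
1 + 1/(11/3) = 1 + 3/11 = 14/11
6 + 1/(14/11) = 6 + 11/14 = 95/14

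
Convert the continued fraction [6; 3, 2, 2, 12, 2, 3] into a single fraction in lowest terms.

Work from the innermost term outward:
Start with 3.
2 + 1/(3/1) = 2 + 1/3 = 7/3
12 + 1/(7/3) = 12 + 3/7 = 87/7
2 + 1/(87/7) = 2 + 7/87 = 181/87
2 + 1/(181/87) = 2 + 87/181 = 449/181
3 + 1/(449/181) = 3 + 181/449 = 1528/449
6 + 1/(1528/449) = 6 + 449/1528 = 9617/1528

9617/1528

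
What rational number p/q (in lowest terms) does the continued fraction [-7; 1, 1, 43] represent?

-565/87

Work from the innermost term outward:
Start with 43.
1 + 1/(43/1) = 1 + 1/43 = 44/43
1 + 1/(44/43) = 1 + 43/44 = 87/44
-7 + 1/(87/44) = -7 + 44/87 = -565/87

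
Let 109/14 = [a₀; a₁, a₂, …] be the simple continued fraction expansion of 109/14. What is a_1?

109 ÷ 14 → quotient 7, remainder 11
14 ÷ 11 → quotient 1, remainder 3

1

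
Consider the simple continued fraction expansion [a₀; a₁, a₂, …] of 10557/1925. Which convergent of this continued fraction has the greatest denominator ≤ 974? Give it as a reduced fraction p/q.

List convergents until the denominator exceeds the bound:
a_0 = 5: 5/1  (≤ bound)
a_1 = 2: 11/2  (≤ bound)
a_2 = 15: 170/31  (≤ bound)
a_3 = 3: 521/95  (≤ bound)
a_4 = 1: 691/126  (≤ bound)
a_5 = 1: 1212/221  (≤ bound)
a_6 = 2: 3115/568  (≤ bound)
a_7 = 3: 10557/1925  (> 974, stop)

3115/568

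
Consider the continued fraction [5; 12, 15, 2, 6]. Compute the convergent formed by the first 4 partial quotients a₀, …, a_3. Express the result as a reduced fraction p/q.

1901/374

Collapse the nested fraction from the inside out:
Start with 2.
15 + 1/(2/1) = 15 + 1/2 = 31/2
12 + 1/(31/2) = 12 + 2/31 = 374/31
5 + 1/(374/31) = 5 + 31/374 = 1901/374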